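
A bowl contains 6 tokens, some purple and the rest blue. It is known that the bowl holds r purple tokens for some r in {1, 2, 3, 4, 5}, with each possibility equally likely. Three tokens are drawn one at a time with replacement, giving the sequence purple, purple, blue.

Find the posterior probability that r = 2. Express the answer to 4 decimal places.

The likelihood of the observed sequence under each hypothesis: P(data | r = 1) = (1/6)(1/6)(5/6) = 5/216; P(data | r = 2) = (2/6)(2/6)(4/6) = 2/27; P(data | r = 3) = (3/6)(3/6)(3/6) = 1/8; P(data | r = 4) = (4/6)(4/6)(2/6) = 4/27; P(data | r = 5) = (5/6)(5/6)(1/6) = 25/216.
Weighting by the prior gives 1/5 · 5/216 = 1/216, 1/5 · 2/27 = 2/135, 1/5 · 1/8 = 1/40, 1/5 · 4/27 = 4/135, 1/5 · 25/216 = 5/216; these sum to 7/72.
By Bayes' rule, P(r = 2 | data) = (2/135) / (7/72) = 16/105.

0.1524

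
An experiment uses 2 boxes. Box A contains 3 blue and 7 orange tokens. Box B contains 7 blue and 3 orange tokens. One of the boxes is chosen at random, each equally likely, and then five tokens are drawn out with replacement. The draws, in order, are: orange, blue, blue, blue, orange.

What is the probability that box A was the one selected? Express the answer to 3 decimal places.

0.300

For each hypothesis, P(data | H) works out to: P(data | box A) = (7/10)(3/10)(3/10)(3/10)(7/10) = 0.01323; P(data | box B) = (3/10)(7/10)(7/10)(7/10)(3/10) = 0.03087.
Weighting by the prior gives 1/2 · 0.01323 = 0.006615, 1/2 · 0.03087 = 0.015435; these sum to 0.02205.
Therefore the posterior P(box A | data) = (0.006615) / (0.02205) = 0.3.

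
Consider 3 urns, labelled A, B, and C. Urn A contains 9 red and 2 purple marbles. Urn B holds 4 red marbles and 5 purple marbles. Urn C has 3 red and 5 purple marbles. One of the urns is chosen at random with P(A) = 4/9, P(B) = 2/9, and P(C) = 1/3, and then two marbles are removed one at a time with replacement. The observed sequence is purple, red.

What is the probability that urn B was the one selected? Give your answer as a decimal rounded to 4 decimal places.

Compute the likelihood of the observed sequence for each case: P(data | urn A) = (2/11)(9/11) = 0.14876; P(data | urn B) = (5/9)(4/9) = 0.24691; P(data | urn C) = (5/8)(3/8) = 0.23438.
Weighting by the prior gives 4/9 · 0.14876 = 0.066116, 2/9 · 0.24691 = 0.05487, 1/3 · 0.23438 = 0.078125; summing to 0.19911.
Hence P(urn B | data) = (0.05487) / (0.19911) = 0.27557.

0.2756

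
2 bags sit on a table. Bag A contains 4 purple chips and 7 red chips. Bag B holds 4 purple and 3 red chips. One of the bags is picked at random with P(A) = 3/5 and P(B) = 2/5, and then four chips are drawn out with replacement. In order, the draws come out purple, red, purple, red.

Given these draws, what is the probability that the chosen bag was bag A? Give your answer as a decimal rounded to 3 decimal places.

For each hypothesis, P(data | H) works out to: P(data | bag A) = (4/11)(7/11)(4/11)(7/11) = 0.053548; P(data | bag B) = (4/7)(3/7)(4/7)(3/7) = 0.059975.
The prior-weighted likelihoods are 3/5 · 0.053548 = 0.032129, 2/5 · 0.059975 = 0.02399; these sum to 0.056119.
By Bayes' rule, P(bag A | data) = (0.032129) / (0.056119) = 0.57252.

0.573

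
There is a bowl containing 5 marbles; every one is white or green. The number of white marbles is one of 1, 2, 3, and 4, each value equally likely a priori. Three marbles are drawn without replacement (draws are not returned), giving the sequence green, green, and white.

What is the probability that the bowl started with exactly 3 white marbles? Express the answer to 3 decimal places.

For each hypothesis, P(data | H) works out to: P(data | r = 1) = (4/5)(3/4)(1/3) = 1/5; P(data | r = 2) = (3/5)(2/4)(2/3) = 1/5; P(data | r = 3) = (2/5)(1/4)(3/3) = 1/10; P(data | r = 4) = (1/5)(0/4) = 0.
The prior-weighted likelihoods are 1/4 · 1/5 = 1/20, 1/4 · 1/5 = 1/20, 1/4 · 1/10 = 1/40, 1/4 · 0 = 0; summing to 1/8.
By Bayes' rule, P(r = 3 | data) = (1/40) / (1/8) = 1/5.

0.200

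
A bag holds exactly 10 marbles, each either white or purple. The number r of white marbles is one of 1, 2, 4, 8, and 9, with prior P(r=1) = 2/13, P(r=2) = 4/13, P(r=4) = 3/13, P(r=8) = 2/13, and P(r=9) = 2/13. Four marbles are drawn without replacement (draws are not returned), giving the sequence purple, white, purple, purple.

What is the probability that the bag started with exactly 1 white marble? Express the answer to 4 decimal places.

0.1963

The likelihood of the observed sequence under each hypothesis: P(data | r = 1) = (9/10)(1/9)(8/8)(7/7) = 0.1; P(data | r = 2) = (8/10)(2/9)(7/8)(6/7) = 0.13333; P(data | r = 4) = (6/10)(4/9)(5/8)(4/7) = 0.095238; P(data | r = 8) = (2/10)(8/9)(1/8)(0/7) = 0; P(data | r = 9) = (1/10)(9/9)(0/8) = 0.
Multiplying each by its prior: 2/13 · 0.1 = 0.015385, 4/13 · 0.13333 = 0.041026, 3/13 · 0.095238 = 0.021978, 2/13 · 0 = 0, 2/13 · 0 = 0; these sum to 0.078388.
Hence P(r = 1 | data) = (0.015385) / (0.078388) = 0.19626.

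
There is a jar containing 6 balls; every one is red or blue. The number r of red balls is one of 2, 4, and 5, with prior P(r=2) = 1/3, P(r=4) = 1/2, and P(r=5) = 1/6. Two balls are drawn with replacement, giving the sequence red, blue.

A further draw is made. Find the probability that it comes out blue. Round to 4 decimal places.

0.4333

For each hypothesis, P(data | H) works out to: P(data | r = 2) = (2/6)(4/6) = 2/9; P(data | r = 4) = (4/6)(2/6) = 2/9; P(data | r = 5) = (5/6)(1/6) = 5/36.
Multiplying each by its prior: 1/3 · 2/9 = 2/27, 1/2 · 2/9 = 1/9, 1/6 · 5/36 = 5/216; summing to 5/24.
Normalising, the posterior is P(r = 2 | data) = 16/45, P(r = 4 | data) = 8/15, P(r = 5 | data) = 1/9.
Averaging over the posterior, P(blue next | data) = (2/3)(16/45) + (1/3)(8/15) + (1/6)(1/9) = 13/30.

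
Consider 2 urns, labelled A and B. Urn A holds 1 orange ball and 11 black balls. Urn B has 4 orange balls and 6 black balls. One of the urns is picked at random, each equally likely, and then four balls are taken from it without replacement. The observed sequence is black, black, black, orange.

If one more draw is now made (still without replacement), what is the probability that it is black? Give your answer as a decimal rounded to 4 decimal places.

0.7333

The likelihood of the observed sequence under each hypothesis: P(data | urn A) = (11/12)(10/11)(9/10)(1/9) = 1/12; P(data | urn B) = (6/10)(5/9)(4/8)(4/7) = 2/21.
The prior-weighted likelihoods are 1/2 · 1/12 = 1/24, 1/2 · 2/21 = 1/21; with total 5/56.
Normalising, the posterior is P(urn A | data) = 7/15, P(urn B | data) = 8/15.
Averaging over the posterior, P(black next | data) = (1)(7/15) + (1/2)(8/15) = 11/15.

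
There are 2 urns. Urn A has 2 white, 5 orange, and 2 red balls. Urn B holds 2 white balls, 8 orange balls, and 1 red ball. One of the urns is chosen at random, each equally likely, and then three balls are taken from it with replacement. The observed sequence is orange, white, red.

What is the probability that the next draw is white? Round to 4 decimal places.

Under each hypothesis, the probability of the observed sequence is: P(data | urn A) = (5/9)(2/9)(2/9) = 0.027435; P(data | urn B) = (8/11)(2/11)(1/11) = 0.012021.
The prior-weighted likelihoods are 1/2 · 0.027435 = 0.013717, 1/2 · 0.012021 = 0.0060105; with total 0.019728.
The posterior is then P(urn A | data) = 0.69533, P(urn B | data) = 0.30467.
Averaging over the posterior, P(white next | data) = (2/9)(0.69533) + (2/11)(0.30467) = 0.20991.

0.2099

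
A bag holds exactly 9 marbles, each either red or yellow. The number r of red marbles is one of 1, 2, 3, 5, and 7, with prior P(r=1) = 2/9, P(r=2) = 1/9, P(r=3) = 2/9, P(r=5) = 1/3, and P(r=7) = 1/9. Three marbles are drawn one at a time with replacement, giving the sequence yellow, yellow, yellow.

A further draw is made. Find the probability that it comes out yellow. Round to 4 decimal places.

0.7764

The likelihood of the observed sequence under each hypothesis: P(data | r = 1) = (8/9)(8/9)(8/9) = 0.70233; P(data | r = 2) = (7/9)(7/9)(7/9) = 0.47051; P(data | r = 3) = (6/9)(6/9)(6/9) = 0.2963; P(data | r = 5) = (4/9)(4/9)(4/9) = 0.087791; P(data | r = 7) = (2/9)(2/9)(2/9) = 0.010974.
Multiplying each by its prior: 2/9 · 0.70233 = 0.15607, 1/9 · 0.47051 = 0.052279, 2/9 · 0.2963 = 0.065844, 1/3 · 0.087791 = 0.029264, 1/9 · 0.010974 = 0.0012193; these sum to 0.30468.
Dividing through by the total gives posterior P(r = 1 | data) = 0.51226, P(r = 2 | data) = 0.17159, P(r = 3 | data) = 0.21611, P(r = 5 | data) = 0.096048, P(r = 7 | data) = 0.004002.
Averaging over the posterior, P(yellow next | data) = (8/9)(0.51226) + (7/9)(0.17159) + (2/3)(0.21611) + (4/9)(0.096048) + (2/9)(0.004002) = 0.77644.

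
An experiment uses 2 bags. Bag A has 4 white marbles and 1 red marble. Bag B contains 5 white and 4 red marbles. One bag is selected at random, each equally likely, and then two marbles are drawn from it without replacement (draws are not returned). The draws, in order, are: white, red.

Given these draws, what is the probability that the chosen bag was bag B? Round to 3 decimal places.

Compute the likelihood of the observed sequence for each case: P(data | bag A) = (4/5)(1/4) = 1/5; P(data | bag B) = (5/9)(4/8) = 5/18.
The prior-weighted likelihoods are 1/2 · 1/5 = 1/10, 1/2 · 5/18 = 5/36; summing to 43/180.
So P(bag B | data) = (5/36) / (43/180) = 25/43.

0.581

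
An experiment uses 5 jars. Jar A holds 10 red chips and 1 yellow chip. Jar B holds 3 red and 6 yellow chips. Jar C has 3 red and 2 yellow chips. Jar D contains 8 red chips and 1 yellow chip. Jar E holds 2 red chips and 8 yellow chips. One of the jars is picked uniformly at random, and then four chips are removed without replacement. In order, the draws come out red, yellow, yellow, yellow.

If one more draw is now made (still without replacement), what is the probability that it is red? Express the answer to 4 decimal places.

0.2767

Under each hypothesis, the probability of the observed sequence is: P(data | jar A) = (10/11)(1/10)(0/9) = 0; P(data | jar B) = (3/9)(6/8)(5/7)(4/6) = 0.11905; P(data | jar C) = (3/5)(2/4)(1/3)(0/2) = 0; P(data | jar D) = (8/9)(1/8)(0/7) = 0; P(data | jar E) = (2/10)(8/9)(7/8)(6/7) = 0.13333.
Weighting by the prior gives 1/5 · 0 = 0, 1/5 · 0.11905 = 0.02381, 1/5 · 0 = 0, 1/5 · 0 = 0, 1/5 · 0.13333 = 0.026667; summing to 0.050476.
The posterior is then P(jar A | data) = 0, P(jar B | data) = 0.4717, P(jar C | data) = 0, P(jar D | data) = 0, P(jar E | data) = 0.5283.
The predictive probability is P(red next | data) = (2/5)(0.4717) + (1/6)(0.5283) = 0.27673.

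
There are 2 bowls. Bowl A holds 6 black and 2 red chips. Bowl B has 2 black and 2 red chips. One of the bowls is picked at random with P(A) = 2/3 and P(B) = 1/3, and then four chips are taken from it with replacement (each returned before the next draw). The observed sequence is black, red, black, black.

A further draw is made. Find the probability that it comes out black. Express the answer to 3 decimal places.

0.693

For each hypothesis, P(data | H) works out to: P(data | bowl A) = (6/8)(2/8)(6/8)(6/8) = 27/256; P(data | bowl B) = (2/4)(2/4)(2/4)(2/4) = 1/16.
Weighting by the prior gives 2/3 · 27/256 = 9/128, 1/3 · 1/16 = 1/48; these sum to 35/384.
The posterior is then P(bowl A | data) = 27/35, P(bowl B | data) = 8/35.
Averaging over the posterior, P(black next | data) = (3/4)(27/35) + (1/2)(8/35) = 97/140.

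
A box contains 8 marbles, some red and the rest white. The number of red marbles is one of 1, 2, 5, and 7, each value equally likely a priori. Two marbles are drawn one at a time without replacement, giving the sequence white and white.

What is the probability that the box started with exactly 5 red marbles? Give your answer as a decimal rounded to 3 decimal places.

For each hypothesis, P(data | H) works out to: P(data | r = 1) = (7/8)(6/7) = 3/4; P(data | r = 2) = (6/8)(5/7) = 15/28; P(data | r = 5) = (3/8)(2/7) = 3/28; P(data | r = 7) = (1/8)(0/7) = 0.
The prior-weighted likelihoods are 1/4 · 3/4 = 3/16, 1/4 · 15/28 = 15/112, 1/4 · 3/28 = 3/112, 1/4 · 0 = 0; with total 39/112.
Hence P(r = 5 | data) = (3/112) / (39/112) = 1/13.

0.077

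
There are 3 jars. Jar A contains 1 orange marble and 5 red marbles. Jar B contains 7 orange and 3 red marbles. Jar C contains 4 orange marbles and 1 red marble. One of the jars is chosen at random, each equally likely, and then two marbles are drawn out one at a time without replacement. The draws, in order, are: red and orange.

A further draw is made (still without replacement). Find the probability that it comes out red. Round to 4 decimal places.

0.3750

Compute the likelihood of the observed sequence for each case: P(data | jar A) = (5/6)(1/5) = 1/6; P(data | jar B) = (3/10)(7/9) = 7/30; P(data | jar C) = (1/5)(4/4) = 1/5.
Weighting by the prior gives 1/3 · 1/6 = 1/18, 1/3 · 7/30 = 7/90, 1/3 · 1/5 = 1/15; these sum to 1/5.
Dividing through by the total gives posterior P(jar A | data) = 5/18, P(jar B | data) = 7/18, P(jar C | data) = 1/3.
Averaging over the posterior, P(red next | data) = (1)(5/18) + (1/4)(7/18) + (0)(1/3) = 3/8.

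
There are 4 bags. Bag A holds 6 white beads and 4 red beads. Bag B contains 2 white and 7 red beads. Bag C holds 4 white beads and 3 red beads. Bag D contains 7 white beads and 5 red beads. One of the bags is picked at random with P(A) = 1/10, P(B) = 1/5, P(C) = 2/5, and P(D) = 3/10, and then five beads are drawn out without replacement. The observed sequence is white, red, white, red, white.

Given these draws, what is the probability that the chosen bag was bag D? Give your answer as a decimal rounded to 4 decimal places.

Compute the likelihood of the observed sequence for each case: P(data | bag A) = (6/10)(4/9)(5/8)(3/7)(4/6) = 0.047619; P(data | bag B) = (2/9)(7/8)(1/7)(6/6)(0/5) = 0; P(data | bag C) = (4/7)(3/6)(3/5)(2/4)(2/3) = 0.057143; P(data | bag D) = (7/12)(5/11)(6/10)(4/9)(5/8) = 0.044192.
The prior-weighted likelihoods are 1/10 · 0.047619 = 0.0047619, 1/5 · 0 = 0, 2/5 · 0.057143 = 0.022857, 3/10 · 0.044192 = 0.013258; with total 0.040877.
Therefore the posterior P(bag D | data) = (0.013258) / (0.040877) = 0.32433.

0.3243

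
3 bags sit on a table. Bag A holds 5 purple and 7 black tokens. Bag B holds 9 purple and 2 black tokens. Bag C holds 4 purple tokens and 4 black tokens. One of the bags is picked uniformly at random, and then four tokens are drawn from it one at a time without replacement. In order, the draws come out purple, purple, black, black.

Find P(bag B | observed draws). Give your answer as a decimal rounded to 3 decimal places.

Under each hypothesis, the probability of the observed sequence is: P(data | bag A) = (5/12)(4/11)(7/10)(6/9) = 7/99; P(data | bag B) = (9/11)(8/10)(2/9)(1/8) = 1/55; P(data | bag C) = (4/8)(3/7)(4/6)(3/5) = 3/35.
Weighting by the prior gives 1/3 · 7/99 = 7/297, 1/3 · 1/55 = 1/165, 1/3 · 3/35 = 1/35; summing to 11/189.
So P(bag B | data) = (1/165) / (11/189) = 63/605.

0.104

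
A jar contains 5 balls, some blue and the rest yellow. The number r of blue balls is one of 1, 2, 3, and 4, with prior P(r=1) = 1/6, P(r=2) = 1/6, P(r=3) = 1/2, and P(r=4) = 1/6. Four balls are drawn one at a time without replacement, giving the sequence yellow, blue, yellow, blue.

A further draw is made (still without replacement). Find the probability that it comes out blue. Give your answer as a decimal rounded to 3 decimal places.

For each hypothesis, P(data | H) works out to: P(data | r = 1) = (4/5)(1/4)(3/3)(0/2) = 0; P(data | r = 2) = (3/5)(2/4)(2/3)(1/2) = 1/10; P(data | r = 3) = (2/5)(3/4)(1/3)(2/2) = 1/10; P(data | r = 4) = (1/5)(4/4)(0/3) = 0.
Multiplying each by its prior: 1/6 · 0 = 0, 1/6 · 1/10 = 1/60, 1/2 · 1/10 = 1/20, 1/6 · 0 = 0; these sum to 1/15.
Normalising, the posterior is P(r = 1 | data) = 0, P(r = 2 | data) = 1/4, P(r = 3 | data) = 3/4, P(r = 4 | data) = 0.
So P(blue next | data) = Σ P(blue next | H) P(H | data) = (0)(1/4) + (1)(3/4) = 3/4.

0.750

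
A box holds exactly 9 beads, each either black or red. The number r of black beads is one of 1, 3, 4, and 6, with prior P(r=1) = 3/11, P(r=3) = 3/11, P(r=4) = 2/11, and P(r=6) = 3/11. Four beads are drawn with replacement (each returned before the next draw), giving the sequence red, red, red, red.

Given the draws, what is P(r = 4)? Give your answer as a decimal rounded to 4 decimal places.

0.0707

The likelihood of the observed sequence under each hypothesis: P(data | r = 1) = (8/9)(8/9)(8/9)(8/9) = 0.6243; P(data | r = 3) = (6/9)(6/9)(6/9)(6/9) = 0.19753; P(data | r = 4) = (5/9)(5/9)(5/9)(5/9) = 0.09526; P(data | r = 6) = (3/9)(3/9)(3/9)(3/9) = 0.012346.
The prior-weighted likelihoods are 3/11 · 0.6243 = 0.17026, 3/11 · 0.19753 = 0.053872, 2/11 · 0.09526 = 0.01732, 3/11 · 0.012346 = 0.003367; with total 0.24482.
Therefore the posterior P(r = 4 | data) = (0.01732) / (0.24482) = 0.070745.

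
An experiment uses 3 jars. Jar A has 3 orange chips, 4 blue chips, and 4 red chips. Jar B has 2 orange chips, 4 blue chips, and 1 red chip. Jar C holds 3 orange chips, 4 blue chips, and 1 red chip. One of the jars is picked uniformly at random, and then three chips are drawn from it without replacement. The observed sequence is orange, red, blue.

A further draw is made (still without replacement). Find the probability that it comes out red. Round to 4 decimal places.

Under each hypothesis, the probability of the observed sequence is: P(data | jar A) = (3/11)(4/10)(4/9) = 0.048485; P(data | jar B) = (2/7)(1/6)(4/5) = 0.038095; P(data | jar C) = (3/8)(1/7)(4/6) = 0.035714.
Multiplying each by its prior: 1/3 · 0.048485 = 0.016162, 1/3 · 0.038095 = 0.012698, 1/3 · 0.035714 = 0.011905; summing to 0.040765.
The posterior is then P(jar A | data) = 0.39646, P(jar B | data) = 0.3115, P(jar C | data) = 0.29204.
So P(red next | data) = Σ P(red next | H) P(H | data) = (3/8)(0.39646) + (0)(0.3115) + (0)(0.29204) = 0.14867.

0.1487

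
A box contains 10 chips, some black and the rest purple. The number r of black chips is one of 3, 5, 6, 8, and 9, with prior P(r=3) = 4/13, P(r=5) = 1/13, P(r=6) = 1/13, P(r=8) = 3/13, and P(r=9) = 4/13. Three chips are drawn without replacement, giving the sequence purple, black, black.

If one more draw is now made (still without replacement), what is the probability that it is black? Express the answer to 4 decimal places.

0.7030

The likelihood of the observed sequence under each hypothesis: P(data | r = 3) = (7/10)(3/9)(2/8) = 0.058333; P(data | r = 5) = (5/10)(5/9)(4/8) = 0.13889; P(data | r = 6) = (4/10)(6/9)(5/8) = 0.16667; P(data | r = 8) = (2/10)(8/9)(7/8) = 0.15556; P(data | r = 9) = (1/10)(9/9)(8/8) = 0.1.
The prior-weighted likelihoods are 4/13 · 0.058333 = 0.017949, 1/13 · 0.13889 = 0.010684, 1/13 · 0.16667 = 0.012821, 3/13 · 0.15556 = 0.035897, 4/13 · 0.1 = 0.030769; these sum to 0.10812.
Normalising, the posterior is P(r = 3 | data) = 0.16601, P(r = 5 | data) = 0.098814, P(r = 6 | data) = 0.11858, P(r = 8 | data) = 0.33202, P(r = 9 | data) = 0.28458.
So P(black next | data) = Σ P(black next | H) P(H | data) = (1/7)(0.16601) + (3/7)(0.098814) + (4/7)(0.11858) + (6/7)(0.33202) + (1)(0.28458) = 0.70299.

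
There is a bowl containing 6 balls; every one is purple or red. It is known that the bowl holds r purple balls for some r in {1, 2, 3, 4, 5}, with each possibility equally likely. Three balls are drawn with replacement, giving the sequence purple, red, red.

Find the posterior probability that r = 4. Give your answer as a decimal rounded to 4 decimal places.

0.1524

The likelihood of the observed sequence under each hypothesis: P(data | r = 1) = (1/6)(5/6)(5/6) = 25/216; P(data | r = 2) = (2/6)(4/6)(4/6) = 4/27; P(data | r = 3) = (3/6)(3/6)(3/6) = 1/8; P(data | r = 4) = (4/6)(2/6)(2/6) = 2/27; P(data | r = 5) = (5/6)(1/6)(1/6) = 5/216.
The prior-weighted likelihoods are 1/5 · 25/216 = 5/216, 1/5 · 4/27 = 4/135, 1/5 · 1/8 = 1/40, 1/5 · 2/27 = 2/135, 1/5 · 5/216 = 1/216; summing to 7/72.
So P(r = 4 | data) = (2/135) / (7/72) = 16/105.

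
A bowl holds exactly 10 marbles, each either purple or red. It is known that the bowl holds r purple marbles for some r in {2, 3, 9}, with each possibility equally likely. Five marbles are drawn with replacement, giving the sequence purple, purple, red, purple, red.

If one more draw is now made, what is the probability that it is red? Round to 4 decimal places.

0.5494

Compute the likelihood of the observed sequence for each case: P(data | r = 2) = (2/10)(2/10)(8/10)(2/10)(8/10) = 0.00512; P(data | r = 3) = (3/10)(3/10)(7/10)(3/10)(7/10) = 0.01323; P(data | r = 9) = (9/10)(9/10)(1/10)(9/10)(1/10) = 0.00729.
Multiplying each by its prior: 1/3 · 0.00512 = 0.0017067, 1/3 · 0.01323 = 0.00441, 1/3 · 0.00729 = 0.00243; with total 0.0085467.
Dividing through by the total gives posterior P(r = 2 | data) = 0.19969, P(r = 3 | data) = 0.51599, P(r = 9 | data) = 0.28432.
The predictive probability is P(red next | data) = (4/5)(0.19969) + (7/10)(0.51599) + (1/10)(0.28432) = 0.54938.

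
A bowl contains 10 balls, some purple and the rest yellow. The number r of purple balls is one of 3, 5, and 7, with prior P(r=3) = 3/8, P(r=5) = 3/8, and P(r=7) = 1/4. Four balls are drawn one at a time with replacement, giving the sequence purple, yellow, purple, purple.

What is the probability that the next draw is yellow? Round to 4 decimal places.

Under each hypothesis, the probability of the observed sequence is: P(data | r = 3) = (3/10)(7/10)(3/10)(3/10) = 0.0189; P(data | r = 5) = (5/10)(5/10)(5/10)(5/10) = 0.0625; P(data | r = 7) = (7/10)(3/10)(7/10)(7/10) = 0.1029.
Multiplying each by its prior: 3/8 · 0.0189 = 0.0070875, 3/8 · 0.0625 = 0.023438, 1/4 · 0.1029 = 0.025725; summing to 0.05625.
The posterior is then P(r = 3 | data) = 0.126, P(r = 5 | data) = 0.41667, P(r = 7 | data) = 0.45733.
The predictive probability is P(yellow next | data) = (7/10)(0.126) + (1/2)(0.41667) + (3/10)(0.45733) = 0.43373.

0.4337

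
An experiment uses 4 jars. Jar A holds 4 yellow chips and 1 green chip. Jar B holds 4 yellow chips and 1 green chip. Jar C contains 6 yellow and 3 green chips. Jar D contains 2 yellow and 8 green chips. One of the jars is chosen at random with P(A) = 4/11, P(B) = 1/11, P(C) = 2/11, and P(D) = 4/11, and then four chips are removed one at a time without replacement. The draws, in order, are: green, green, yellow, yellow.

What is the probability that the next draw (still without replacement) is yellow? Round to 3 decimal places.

Compute the likelihood of the observed sequence for each case: P(data | jar A) = (1/5)(0/4) = 0; P(data | jar B) = (1/5)(0/4) = 0; P(data | jar C) = (3/9)(2/8)(6/7)(5/6) = 0.059524; P(data | jar D) = (8/10)(7/9)(2/8)(1/7) = 0.022222.
Weighting by the prior gives 4/11 · 0 = 0, 1/11 · 0 = 0, 2/11 · 0.059524 = 0.010823, 4/11 · 0.022222 = 0.0080808; summing to 0.018903.
Dividing through by the total gives posterior P(jar A | data) = 0, P(jar B | data) = 0, P(jar C | data) = 0.57252, P(jar D | data) = 0.42748.
The predictive probability is P(yellow next | data) = (4/5)(0.57252) + (0)(0.42748) = 0.45802.

0.458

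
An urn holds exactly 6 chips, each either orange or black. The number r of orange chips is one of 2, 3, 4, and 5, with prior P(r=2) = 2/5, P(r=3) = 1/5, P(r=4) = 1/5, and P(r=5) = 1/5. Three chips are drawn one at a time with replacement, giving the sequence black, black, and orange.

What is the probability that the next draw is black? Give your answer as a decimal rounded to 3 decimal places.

0.557

The likelihood of the observed sequence under each hypothesis: P(data | r = 2) = (4/6)(4/6)(2/6) = 4/27; P(data | r = 3) = (3/6)(3/6)(3/6) = 1/8; P(data | r = 4) = (2/6)(2/6)(4/6) = 2/27; P(data | r = 5) = (1/6)(1/6)(5/6) = 5/216.
Multiplying each by its prior: 2/5 · 4/27 = 8/135, 1/5 · 1/8 = 1/40, 1/5 · 2/27 = 2/135, 1/5 · 5/216 = 1/216; these sum to 14/135.
Normalising, the posterior is P(r = 2 | data) = 4/7, P(r = 3 | data) = 27/112, P(r = 4 | data) = 1/7, P(r = 5 | data) = 5/112.
So P(black next | data) = Σ P(black next | H) P(H | data) = (2/3)(4/7) + (1/2)(27/112) + (1/3)(1/7) + (1/6)(5/112) = 187/336.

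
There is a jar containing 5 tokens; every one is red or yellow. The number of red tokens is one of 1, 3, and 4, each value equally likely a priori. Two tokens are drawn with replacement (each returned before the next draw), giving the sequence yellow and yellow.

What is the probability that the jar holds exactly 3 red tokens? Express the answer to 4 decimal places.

0.1905

For each hypothesis, P(data | H) works out to: P(data | r = 1) = (4/5)(4/5) = 16/25; P(data | r = 3) = (2/5)(2/5) = 4/25; P(data | r = 4) = (1/5)(1/5) = 1/25.
Weighting by the prior gives 1/3 · 16/25 = 16/75, 1/3 · 4/25 = 4/75, 1/3 · 1/25 = 1/75; with total 7/25.
So P(r = 3 | data) = (4/75) / (7/25) = 4/21.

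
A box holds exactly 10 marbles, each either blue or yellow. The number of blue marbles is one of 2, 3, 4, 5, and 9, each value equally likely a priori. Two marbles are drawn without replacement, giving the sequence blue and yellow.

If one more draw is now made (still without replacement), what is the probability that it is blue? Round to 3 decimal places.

0.397

For each hypothesis, P(data | H) works out to: P(data | r = 2) = (2/10)(8/9) = 8/45; P(data | r = 3) = (3/10)(7/9) = 7/30; P(data | r = 4) = (4/10)(6/9) = 4/15; P(data | r = 5) = (5/10)(5/9) = 5/18; P(data | r = 9) = (9/10)(1/9) = 1/10.
Multiplying each by its prior: 1/5 · 8/45 = 8/225, 1/5 · 7/30 = 7/150, 1/5 · 4/15 = 4/75, 1/5 · 5/18 = 1/18, 1/5 · 1/10 = 1/50; summing to 19/90.
Normalising, the posterior is P(r = 2 | data) = 16/95, P(r = 3 | data) = 21/95, P(r = 4 | data) = 24/95, P(r = 5 | data) = 5/19, P(r = 9 | data) = 9/95.
So P(blue next | data) = Σ P(blue next | H) P(H | data) = (1/8)(16/95) + (1/4)(21/95) + (3/8)(24/95) + (1/2)(5/19) + (1)(9/95) = 151/380.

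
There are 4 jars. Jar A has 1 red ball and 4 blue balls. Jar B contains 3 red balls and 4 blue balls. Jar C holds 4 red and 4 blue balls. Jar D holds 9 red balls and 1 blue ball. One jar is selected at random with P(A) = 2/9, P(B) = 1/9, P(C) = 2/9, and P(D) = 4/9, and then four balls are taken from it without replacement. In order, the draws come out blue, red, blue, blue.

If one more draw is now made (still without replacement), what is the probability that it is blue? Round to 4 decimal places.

0.7619

Compute the likelihood of the observed sequence for each case: P(data | jar A) = (4/5)(1/4)(3/3)(2/2) = 1/5; P(data | jar B) = (4/7)(3/6)(3/5)(2/4) = 3/35; P(data | jar C) = (4/8)(4/7)(3/6)(2/5) = 2/35; P(data | jar D) = (1/10)(9/9)(0/8) = 0.
Weighting by the prior gives 2/9 · 1/5 = 2/45, 1/9 · 3/35 = 1/105, 2/9 · 2/35 = 4/315, 4/9 · 0 = 0; with total 1/15.
Normalising, the posterior is P(jar A | data) = 2/3, P(jar B | data) = 1/7, P(jar C | data) = 4/21, P(jar D | data) = 0.
So P(blue next | data) = Σ P(blue next | H) P(H | data) = (1)(2/3) + (1/3)(1/7) + (1/4)(4/21) = 16/21.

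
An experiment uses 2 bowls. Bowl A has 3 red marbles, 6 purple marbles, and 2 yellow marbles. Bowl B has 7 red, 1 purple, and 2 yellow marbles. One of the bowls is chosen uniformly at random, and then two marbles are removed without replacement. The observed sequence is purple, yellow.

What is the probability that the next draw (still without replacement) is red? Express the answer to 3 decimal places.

0.425

Compute the likelihood of the observed sequence for each case: P(data | bowl A) = (6/11)(2/10) = 6/55; P(data | bowl B) = (1/10)(2/9) = 1/45.
The prior-weighted likelihoods are 1/2 · 6/55 = 3/55, 1/2 · 1/45 = 1/90; with total 13/198.
Normalising, the posterior is P(bowl A | data) = 54/65, P(bowl B | data) = 11/65.
The predictive probability is P(red next | data) = (1/3)(54/65) + (7/8)(11/65) = 17/40.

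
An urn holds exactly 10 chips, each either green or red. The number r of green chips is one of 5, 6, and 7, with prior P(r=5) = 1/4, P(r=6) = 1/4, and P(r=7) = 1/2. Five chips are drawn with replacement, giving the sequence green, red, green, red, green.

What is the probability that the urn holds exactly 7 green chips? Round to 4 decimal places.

0.4840

The likelihood of the observed sequence under each hypothesis: P(data | r = 5) = (5/10)(5/10)(5/10)(5/10)(5/10) = 0.03125; P(data | r = 6) = (6/10)(4/10)(6/10)(4/10)(6/10) = 0.03456; P(data | r = 7) = (7/10)(3/10)(7/10)(3/10)(7/10) = 0.03087.
Multiplying each by its prior: 1/4 · 0.03125 = 0.0078125, 1/4 · 0.03456 = 0.00864, 1/2 · 0.03087 = 0.015435; these sum to 0.031887.
Therefore the posterior P(r = 7 | data) = (0.015435) / (0.031887) = 0.48405.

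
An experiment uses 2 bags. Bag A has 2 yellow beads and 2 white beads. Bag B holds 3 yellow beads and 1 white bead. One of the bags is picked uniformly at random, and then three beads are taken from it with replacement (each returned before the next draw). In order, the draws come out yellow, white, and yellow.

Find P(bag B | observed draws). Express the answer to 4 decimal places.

Under each hypothesis, the probability of the observed sequence is: P(data | bag A) = (2/4)(2/4)(2/4) = 1/8; P(data | bag B) = (3/4)(1/4)(3/4) = 9/64.
Weighting by the prior gives 1/2 · 1/8 = 1/16, 1/2 · 9/64 = 9/128; summing to 17/128.
Hence P(bag B | data) = (9/128) / (17/128) = 9/17.

0.5294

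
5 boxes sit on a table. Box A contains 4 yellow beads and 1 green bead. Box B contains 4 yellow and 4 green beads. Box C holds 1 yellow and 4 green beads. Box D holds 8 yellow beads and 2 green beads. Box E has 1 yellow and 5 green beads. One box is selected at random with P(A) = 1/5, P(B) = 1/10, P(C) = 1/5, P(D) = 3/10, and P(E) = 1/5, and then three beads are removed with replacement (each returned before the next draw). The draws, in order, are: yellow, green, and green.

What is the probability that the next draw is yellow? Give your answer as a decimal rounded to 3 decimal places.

0.363

For each hypothesis, P(data | H) works out to: P(data | box A) = (4/5)(1/5)(1/5) = 0.032; P(data | box B) = (4/8)(4/8)(4/8) = 0.125; P(data | box C) = (1/5)(4/5)(4/5) = 0.128; P(data | box D) = (8/10)(2/10)(2/10) = 0.032; P(data | box E) = (1/6)(5/6)(5/6) = 0.11574.
Multiplying each by its prior: 1/5 · 0.032 = 0.0064, 1/10 · 0.125 = 0.0125, 1/5 · 0.128 = 0.0256, 3/10 · 0.032 = 0.0096, 1/5 · 0.11574 = 0.023148; these sum to 0.077248.
The posterior is then P(box A | data) = 0.08285, P(box B | data) = 0.16182, P(box C | data) = 0.3314, P(box D | data) = 0.12427, P(box E | data) = 0.29966.
Averaging over the posterior, P(yellow next | data) = (4/5)(0.08285) + (1/2)(0.16182) + (1/5)(0.3314) + (4/5)(0.12427) + (1/6)(0.29966) = 0.36283.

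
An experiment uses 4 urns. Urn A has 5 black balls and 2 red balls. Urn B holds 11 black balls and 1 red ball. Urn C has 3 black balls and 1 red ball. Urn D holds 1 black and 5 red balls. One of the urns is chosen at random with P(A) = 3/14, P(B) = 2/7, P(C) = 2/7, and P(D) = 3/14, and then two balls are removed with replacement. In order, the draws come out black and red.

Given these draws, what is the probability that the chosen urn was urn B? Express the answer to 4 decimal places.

Compute the likelihood of the observed sequence for each case: P(data | urn A) = (5/7)(2/7) = 0.20408; P(data | urn B) = (11/12)(1/12) = 0.076389; P(data | urn C) = (3/4)(1/4) = 0.1875; P(data | urn D) = (1/6)(5/6) = 0.13889.
The prior-weighted likelihoods are 3/14 · 0.20408 = 0.043732, 2/7 · 0.076389 = 0.021825, 2/7 · 0.1875 = 0.053571, 3/14 · 0.13889 = 0.029762; with total 0.14889.
So P(urn B | data) = (0.021825) / (0.14889) = 0.14659.

0.1466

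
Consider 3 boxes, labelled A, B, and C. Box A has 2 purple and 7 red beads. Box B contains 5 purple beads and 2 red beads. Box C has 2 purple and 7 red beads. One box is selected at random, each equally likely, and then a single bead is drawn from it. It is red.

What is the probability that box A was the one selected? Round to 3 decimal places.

0.422

Compute the likelihood of this draw for each case: P(data | box A) = (7/9) = 7/9; P(data | box B) = (2/7) = 2/7; P(data | box C) = (7/9) = 7/9.
Multiplying each by its prior: 1/3 · 7/9 = 7/27, 1/3 · 2/7 = 2/21, 1/3 · 7/9 = 7/27; with total 116/189.
By Bayes' rule, P(box A | data) = (7/27) / (116/189) = 49/116.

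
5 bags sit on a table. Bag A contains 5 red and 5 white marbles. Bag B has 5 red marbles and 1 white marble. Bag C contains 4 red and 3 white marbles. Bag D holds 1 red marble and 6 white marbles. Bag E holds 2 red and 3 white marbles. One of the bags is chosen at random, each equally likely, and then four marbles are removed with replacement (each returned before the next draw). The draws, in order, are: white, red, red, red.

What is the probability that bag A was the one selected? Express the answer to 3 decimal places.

Under each hypothesis, the probability of the observed sequence is: P(data | bag A) = (5/10)(5/10)(5/10)(5/10) = 0.0625; P(data | bag B) = (1/6)(5/6)(5/6)(5/6) = 0.096451; P(data | bag C) = (3/7)(4/7)(4/7)(4/7) = 0.079967; P(data | bag D) = (6/7)(1/7)(1/7)(1/7) = 0.002499; P(data | bag E) = (3/5)(2/5)(2/5)(2/5) = 0.0384.
Multiplying each by its prior: 1/5 · 0.0625 = 0.0125, 1/5 · 0.096451 = 0.01929, 1/5 · 0.079967 = 0.015993, 1/5 · 0.002499 = 0.00049979, 1/5 · 0.0384 = 0.00768; these sum to 0.055963.
So P(bag A | data) = (0.0125) / (0.055963) = 0.22336.

0.223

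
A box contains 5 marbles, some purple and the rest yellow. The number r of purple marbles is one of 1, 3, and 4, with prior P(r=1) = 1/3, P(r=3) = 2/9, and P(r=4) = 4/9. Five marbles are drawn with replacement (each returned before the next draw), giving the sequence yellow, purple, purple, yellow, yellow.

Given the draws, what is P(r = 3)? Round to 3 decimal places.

The likelihood of the observed sequence under each hypothesis: P(data | r = 1) = (4/5)(1/5)(1/5)(4/5)(4/5) = 0.02048; P(data | r = 3) = (2/5)(3/5)(3/5)(2/5)(2/5) = 0.02304; P(data | r = 4) = (1/5)(4/5)(4/5)(1/5)(1/5) = 0.00512.
Multiplying each by its prior: 1/3 · 0.02048 = 0.0068267, 2/9 · 0.02304 = 0.00512, 4/9 · 0.00512 = 0.0022756; with total 0.014222.
So P(r = 3 | data) = (0.00512) / (0.014222) = 0.36.

0.360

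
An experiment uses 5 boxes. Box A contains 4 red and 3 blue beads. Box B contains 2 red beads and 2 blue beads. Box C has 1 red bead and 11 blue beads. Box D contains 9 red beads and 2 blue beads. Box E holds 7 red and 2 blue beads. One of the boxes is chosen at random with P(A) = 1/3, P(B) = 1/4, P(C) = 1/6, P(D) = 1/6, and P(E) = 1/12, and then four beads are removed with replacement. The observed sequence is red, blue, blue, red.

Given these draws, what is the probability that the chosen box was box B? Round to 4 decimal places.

0.3654

The likelihood of the observed sequence under each hypothesis: P(data | box A) = (4/7)(3/7)(3/7)(4/7) = 0.059975; P(data | box B) = (2/4)(2/4)(2/4)(2/4) = 0.0625; P(data | box C) = (1/12)(11/12)(11/12)(1/12) = 0.0058353; P(data | box D) = (9/11)(2/11)(2/11)(9/11) = 0.02213; P(data | box E) = (7/9)(2/9)(2/9)(7/9) = 0.029873.
Multiplying each by its prior: 1/3 · 0.059975 = 0.019992, 1/4 · 0.0625 = 0.015625, 1/6 · 0.0058353 = 0.00097254, 1/6 · 0.02213 = 0.0036883, 1/12 · 0.029873 = 0.0024895; these sum to 0.042767.
Therefore the posterior P(box B | data) = (0.015625) / (0.042767) = 0.36535.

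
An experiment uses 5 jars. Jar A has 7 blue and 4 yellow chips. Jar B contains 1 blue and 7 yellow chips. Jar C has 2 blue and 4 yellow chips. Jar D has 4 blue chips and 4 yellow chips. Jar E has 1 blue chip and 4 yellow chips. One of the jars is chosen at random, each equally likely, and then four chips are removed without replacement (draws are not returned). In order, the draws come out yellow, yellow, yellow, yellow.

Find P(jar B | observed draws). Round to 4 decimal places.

0.6378

Under each hypothesis, the probability of the observed sequence is: P(data | jar A) = (4/11)(3/10)(2/9)(1/8) = 0.0030303; P(data | jar B) = (7/8)(6/7)(5/6)(4/5) = 0.5; P(data | jar C) = (4/6)(3/5)(2/4)(1/3) = 0.066667; P(data | jar D) = (4/8)(3/7)(2/6)(1/5) = 0.014286; P(data | jar E) = (4/5)(3/4)(2/3)(1/2) = 0.2.
The prior-weighted likelihoods are 1/5 · 0.0030303 = 0.00060606, 1/5 · 0.5 = 0.1, 1/5 · 0.066667 = 0.013333, 1/5 · 0.014286 = 0.0028571, 1/5 · 0.2 = 0.04; these sum to 0.1568.
So P(jar B | data) = (0.1) / (0.1568) = 0.63777.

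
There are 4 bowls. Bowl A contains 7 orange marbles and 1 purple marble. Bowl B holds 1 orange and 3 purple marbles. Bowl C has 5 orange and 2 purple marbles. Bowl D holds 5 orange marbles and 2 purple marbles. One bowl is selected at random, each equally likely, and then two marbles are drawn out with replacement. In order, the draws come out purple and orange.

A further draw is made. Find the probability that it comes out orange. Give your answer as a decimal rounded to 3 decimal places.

Compute the likelihood of the observed sequence for each case: P(data | bowl A) = (1/8)(7/8) = 0.10938; P(data | bowl B) = (3/4)(1/4) = 0.1875; P(data | bowl C) = (2/7)(5/7) = 0.20408; P(data | bowl D) = (2/7)(5/7) = 0.20408.
Multiplying each by its prior: 1/4 · 0.10938 = 0.027344, 1/4 · 0.1875 = 0.046875, 1/4 · 0.20408 = 0.05102, 1/4 · 0.20408 = 0.05102; with total 0.17626.
Dividing through by the total gives posterior P(bowl A | data) = 0.15513, P(bowl B | data) = 0.26594, P(bowl C | data) = 0.28946, P(bowl D | data) = 0.28946.
Averaging over the posterior, P(orange next | data) = (7/8)(0.15513) + (1/4)(0.26594) + (5/7)(0.28946) + (5/7)(0.28946) = 0.61574.

0.616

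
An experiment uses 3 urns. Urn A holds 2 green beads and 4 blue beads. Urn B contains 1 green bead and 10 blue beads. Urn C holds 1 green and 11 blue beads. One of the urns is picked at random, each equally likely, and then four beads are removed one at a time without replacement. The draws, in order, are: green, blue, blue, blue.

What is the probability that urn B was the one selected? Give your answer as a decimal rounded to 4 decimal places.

For each hypothesis, P(data | H) works out to: P(data | urn A) = (2/6)(4/5)(3/4)(2/3) = 0.13333; P(data | urn B) = (1/11)(10/10)(9/9)(8/8) = 0.090909; P(data | urn C) = (1/12)(11/11)(10/10)(9/9) = 0.083333.
Multiplying each by its prior: 1/3 · 0.13333 = 0.044444, 1/3 · 0.090909 = 0.030303, 1/3 · 0.083333 = 0.027778; these sum to 0.10253.
Hence P(urn B | data) = (0.030303) / (0.10253) = 0.29557.

0.2956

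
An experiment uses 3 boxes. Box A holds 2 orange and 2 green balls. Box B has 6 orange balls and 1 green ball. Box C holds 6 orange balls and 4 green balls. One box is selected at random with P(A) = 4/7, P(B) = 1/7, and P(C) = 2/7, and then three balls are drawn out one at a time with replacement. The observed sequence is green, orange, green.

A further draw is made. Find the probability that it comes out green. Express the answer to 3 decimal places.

0.464

Compute the likelihood of the observed sequence for each case: P(data | box A) = (2/4)(2/4)(2/4) = 0.125; P(data | box B) = (1/7)(6/7)(1/7) = 0.017493; P(data | box C) = (4/10)(6/10)(4/10) = 0.096.
Multiplying each by its prior: 4/7 · 0.125 = 0.071429, 1/7 · 0.017493 = 0.002499, 2/7 · 0.096 = 0.027429; with total 0.10136.
The posterior is then P(box A | data) = 0.70473, P(box B | data) = 0.024655, P(box C | data) = 0.27062.
So P(green next | data) = Σ P(green next | H) P(H | data) = (1/2)(0.70473) + (1/7)(0.024655) + (2/5)(0.27062) = 0.46413.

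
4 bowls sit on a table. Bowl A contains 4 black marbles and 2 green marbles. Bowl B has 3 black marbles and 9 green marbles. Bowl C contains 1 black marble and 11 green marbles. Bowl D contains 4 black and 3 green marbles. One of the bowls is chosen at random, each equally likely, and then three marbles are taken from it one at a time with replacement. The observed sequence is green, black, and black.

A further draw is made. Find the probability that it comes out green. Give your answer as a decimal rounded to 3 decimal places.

The likelihood of the observed sequence under each hypothesis: P(data | bowl A) = (2/6)(4/6)(4/6) = 0.14815; P(data | bowl B) = (9/12)(3/12)(3/12) = 0.046875; P(data | bowl C) = (11/12)(1/12)(1/12) = 0.0063657; P(data | bowl D) = (3/7)(4/7)(4/7) = 0.13994.
Weighting by the prior gives 1/4 · 0.14815 = 0.037037, 1/4 · 0.046875 = 0.011719, 1/4 · 0.0063657 = 0.0015914, 1/4 · 0.13994 = 0.034985; these sum to 0.085333.
Dividing through by the total gives posterior P(bowl A | data) = 0.43403, P(bowl B | data) = 0.13733, P(bowl C | data) = 0.01865, P(bowl D | data) = 0.40999.
So P(green next | data) = Σ P(green next | H) P(H | data) = (1/3)(0.43403) + (3/4)(0.13733) + (11/12)(0.01865) + (3/7)(0.40999) = 0.44048.

0.440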